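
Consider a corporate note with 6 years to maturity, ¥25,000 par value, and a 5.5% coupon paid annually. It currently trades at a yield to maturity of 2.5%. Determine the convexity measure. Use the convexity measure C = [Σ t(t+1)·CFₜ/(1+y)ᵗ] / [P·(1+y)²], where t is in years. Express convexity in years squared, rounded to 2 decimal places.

With y = 0.025:
  t   CF        PV=CF/(1+0.025)^t    t·PV        t(t+1)·PV
  1     1,375.00     1,341.4634     1,341.4634       2,682.9268
  2     1,375.00     1,308.7448     2,617.4896       7,852.4688
  3     1,375.00     1,276.8242     3,830.4726      15,321.8903
  4     1,375.00     1,245.6821     4,982.7285      24,913.6427
  5     1,375.00     1,215.2996     6,076.4982      36,458.9894
  6    26,375.00    22,743.0798   136,458.4790     955,209.3533
  Σ                 29,131.0940   155,307.1314   1,042,439.2712
P = 29,131.0940.
Convexity = Σ t(t+1)·PV / [P·(1+y)²] = 1,042,439.2712 / (29,131.0940 × 1.050625) = 34.06013.

34.06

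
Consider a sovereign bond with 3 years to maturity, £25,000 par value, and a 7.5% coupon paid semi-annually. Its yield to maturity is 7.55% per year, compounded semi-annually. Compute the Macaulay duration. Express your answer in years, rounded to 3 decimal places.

Periodic yield y = 0.03775. Discount each cash flow and weight by its period:
  t   CF        PV=CF/(1+0.03775)^t    t·PV
  1       937.50       903.3968       903.3968
  2       937.50       870.5341     1,741.0682
  3       937.50       838.8669     2,516.6007
  4       937.50       808.3516     3,233.4064
  5       937.50       778.9464     3,894.7319
  6    25,937.50    20,766.8995   124,601.3972
  Σ                 24,966.9953   136,890.6012
Price P = Σ PV = 24,966.9953.
Macaulay duration = Σ(t·PV) / P = 136,890.6012 / 24,966.9953 = 5.48286 half-year periods.
In years: 5.48286 / 2 = 2.74143 years.

2.741 years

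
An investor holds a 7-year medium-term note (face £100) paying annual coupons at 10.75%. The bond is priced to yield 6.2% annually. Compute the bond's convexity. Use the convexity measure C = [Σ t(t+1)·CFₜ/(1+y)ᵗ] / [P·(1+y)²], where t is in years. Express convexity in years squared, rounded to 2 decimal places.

35.25

With y = 0.062:
  t   CF        PV=CF/(1+0.062)^t    t·PV        t(t+1)·PV
  1        10.75        10.1224        10.1224          20.2448
  2        10.75         9.5315        19.0629          57.1888
  3        10.75         8.9750        26.9250         107.7001
  4        10.75         8.4510        33.8042         169.0209
  5        10.75         7.9577        39.7883         238.7301
  6        10.75         7.4931        44.9586         314.7101
  7       110.75        72.6896       508.8270       4,070.6161
  Σ                    125.2203       683.4885       4,978.2108
P = 125.2203.
Convexity = Σ t(t+1)·PV / [P·(1+y)²] = 4,978.2108 / (125.2203 × 1.127844) = 35.24923.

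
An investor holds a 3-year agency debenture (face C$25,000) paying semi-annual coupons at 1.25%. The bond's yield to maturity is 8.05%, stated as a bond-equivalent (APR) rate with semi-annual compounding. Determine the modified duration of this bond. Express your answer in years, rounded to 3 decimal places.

2.834 years

Periodic yield y = 0.04025. First find Macaulay duration:
  t   CF        PV=CF/(1+0.04025)^t    t·PV
  1       156.25       150.2043       150.2043
  2       156.25       144.3925       288.7850
  3       156.25       138.8056       416.4167
  4       156.25       133.4348       533.7392
  5       156.25       128.2719       641.3593
  6    25,156.25    19,852.6989   119,116.1932
  Σ                 20,547.8079   121,146.6977
P = 20,547.8079; Macaulay duration = 121,146.6977 / 20,547.8079 = 5.89585 half-year periods = 2.94792 years.
Modified duration = D_Mac / (1 + y) = 2.94792 / 1.04025 = 2.83386 years.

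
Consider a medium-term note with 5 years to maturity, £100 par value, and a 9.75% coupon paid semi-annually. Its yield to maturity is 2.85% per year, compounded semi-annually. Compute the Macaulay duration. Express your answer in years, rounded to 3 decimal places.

Periodic yield y = 0.01425. Discount each cash flow and weight by its period:
  t   CF        PV=CF/(1+0.01425)^t    t·PV
  1        4.875         4.8065         4.8065
  2        4.875         4.7390         9.4780
  3        4.875         4.6724        14.0172
  4        4.875         4.6067        18.4270
  5        4.875         4.5420        22.7101
  6        4.875         4.4782        26.8693
  7        4.875         4.4153        30.9070
  8        4.875         4.3533        34.8261
  9        4.875         4.2921        38.6289
  10     104.875        91.0378       910.3781
  Σ                    131.9433     1,111.0481
Price P = Σ PV = 131.9433.
Macaulay duration = Σ(t·PV) / P = 1,111.0481 / 131.9433 = 8.42065 half-year periods.
In years: 8.42065 / 2 = 4.21032 years.

4.210 years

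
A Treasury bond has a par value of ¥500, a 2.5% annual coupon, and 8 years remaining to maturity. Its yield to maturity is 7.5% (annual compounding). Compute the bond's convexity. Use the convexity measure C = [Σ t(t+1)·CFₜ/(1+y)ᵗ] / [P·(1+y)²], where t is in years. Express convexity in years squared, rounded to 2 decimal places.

With y = 0.075:
  t   CF        PV=CF/(1+0.075)^t    t·PV        t(t+1)·PV
  1        12.50        11.6279        11.6279          23.2558
  2        12.50        10.8167        21.6333          64.8999
  3        12.50        10.0620        30.1860         120.7441
  4        12.50         9.3600        37.4400         187.2001
  5        12.50         8.7070        43.5349         261.2095
  6        12.50         8.0995        48.5971         340.1798
  7        12.50         7.5344        52.7411         421.9284
  8       512.50       287.3599     2,298.8792      20,689.9124
  Σ                    353.5674     2,544.6395      22,109.3301
P = 353.5674.
Convexity = Σ t(t+1)·PV / [P·(1+y)²] = 22,109.3301 / (353.5674 × 1.155625) = 54.11111.

54.11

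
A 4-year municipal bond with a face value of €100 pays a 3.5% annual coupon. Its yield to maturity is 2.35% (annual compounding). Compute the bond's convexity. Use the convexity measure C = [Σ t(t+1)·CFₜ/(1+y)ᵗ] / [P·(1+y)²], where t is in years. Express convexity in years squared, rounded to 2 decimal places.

17.86

With y = 0.0235:
  t   CF        PV=CF/(1+0.0235)^t    t·PV        t(t+1)·PV
  1         3.50         3.4196         3.4196           6.8393
  2         3.50         3.3411         6.6822          20.0467
  3         3.50         3.2644         9.7932          39.1729
  4       103.50        94.3168       377.2671       1,886.3356
  Σ                    104.3419       397.1622       1,952.3945
P = 104.3419.
Convexity = Σ t(t+1)·PV / [P·(1+y)²] = 1,952.3945 / (104.3419 × 1.047552) = 17.86212.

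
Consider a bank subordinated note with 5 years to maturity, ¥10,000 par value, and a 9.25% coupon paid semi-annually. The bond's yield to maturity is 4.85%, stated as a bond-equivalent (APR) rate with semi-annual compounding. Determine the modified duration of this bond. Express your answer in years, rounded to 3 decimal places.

4.101 years

Periodic yield y = 0.02425. First find Macaulay duration:
  t   CF        PV=CF/(1+0.02425)^t    t·PV
  1       462.50       451.5499       451.5499
  2       462.50       440.8591       881.7182
  3       462.50       430.4214     1,291.2641
  4       462.50       420.2308     1,680.9231
  5       462.50       410.2814     2,051.4072
  6       462.50       400.5677     2,403.4061
  7       462.50       391.0839     2,737.5872
  8       462.50       381.8246     3,054.5972
  9       462.50       372.7846     3,355.0616
  10   10,462.50     8,233.3342    82,333.3421
  Σ                 11,932.9376   100,240.8566
P = 11,932.9376; Macaulay duration = 100,240.8566 / 11,932.9376 = 8.40035 half-year periods = 4.20018 years.
Modified duration = D_Mac / (1 + y) = 4.20018 / 1.02425 = 4.10073 years.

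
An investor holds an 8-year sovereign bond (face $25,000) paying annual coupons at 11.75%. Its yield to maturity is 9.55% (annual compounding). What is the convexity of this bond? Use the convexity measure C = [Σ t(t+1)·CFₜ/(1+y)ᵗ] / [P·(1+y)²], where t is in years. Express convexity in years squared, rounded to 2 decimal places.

With y = 0.0955:
  t   CF        PV=CF/(1+0.0955)^t    t·PV        t(t+1)·PV
  1     2,937.50     2,681.4240     2,681.4240       5,362.8480
  2     2,937.50     2,447.6714     4,895.3428      14,686.0283
  3     2,937.50     2,234.2961     6,702.8883      26,811.5533
  4     2,937.50     2,039.5218     8,158.0871      40,790.4356
  5     2,937.50     1,861.7269     9,308.6343      55,851.8060
  6     2,937.50     1,699.4312    10,196.5871      71,376.1099
  7     2,937.50     1,551.2836    10,858.9852      86,871.8818
  8    27,937.50    13,467.5465   107,740.3724     969,663.3515
  Σ                 27,982.9015   160,542.3213   1,271,414.0144
P = 27,982.9015.
Convexity = Σ t(t+1)·PV / [P·(1+y)²] = 1,271,414.0144 / (27,982.9015 × 1.200120) = 37.85903.

37.86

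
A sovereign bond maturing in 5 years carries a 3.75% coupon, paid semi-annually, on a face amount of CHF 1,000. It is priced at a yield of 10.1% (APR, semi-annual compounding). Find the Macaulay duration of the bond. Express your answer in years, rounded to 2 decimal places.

4.53 years

Periodic yield y = 0.0505. Discount each cash flow and weight by its period:
  t   CF        PV=CF/(1+0.0505)^t    t·PV
  1        18.75        17.8486        17.8486
  2        18.75        16.9906        33.9812
  3        18.75        16.1738        48.5215
  4        18.75        15.3963        61.5853
  5        18.75        14.6562        73.2809
  6        18.75        13.9516        83.7098
  7        18.75        13.2809        92.9666
  8        18.75        12.6425       101.1400
  9        18.75        12.0347       108.3127
  10    1,018.75       622.4537     6,224.5370
  Σ                    755.4291     6,845.8837
Price P = Σ PV = 755.4291.
Macaulay duration = Σ(t·PV) / P = 6,845.8837 / 755.4291 = 9.06224 half-year periods.
In years: 9.06224 / 2 = 4.53112 years.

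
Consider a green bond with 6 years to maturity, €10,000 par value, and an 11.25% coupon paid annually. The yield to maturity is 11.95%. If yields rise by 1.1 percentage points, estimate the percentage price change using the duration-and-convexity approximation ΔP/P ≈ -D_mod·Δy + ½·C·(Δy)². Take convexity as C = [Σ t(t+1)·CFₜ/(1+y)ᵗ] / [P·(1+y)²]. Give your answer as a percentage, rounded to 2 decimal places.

With y = 0.1195:
  t   CF        PV=CF/(1+0.1195)^t    t·PV        t(t+1)·PV
  1     1,125.00     1,004.9129     1,004.9129       2,009.8258
  2     1,125.00       897.6444     1,795.2888       5,385.8664
  3     1,125.00       801.8262     2,405.4785       9,621.9141
  4     1,125.00       716.2360     2,864.9439      14,324.7195
  5     1,125.00       639.7820     3,198.9101      19,193.4607
  6    11,125.00     5,651.3920    33,908.3520     237,358.4638
  Σ                  9,711.7935    45,177.8862     287,894.2503
P = 9,711.7935; D_Mac = 4.65186 yrs; D_mod = 4.15530 yrs; C = 23.65295.
Duration effect: -4.15530 × (+0.011) = -0.045708
Convexity effect: 0.5 × 23.65295 × (0.011)² = +0.0014310
ΔP/P ≈ -0.045708 + 0.0014310 = -0.044277 = -4.4277%.

-4.43%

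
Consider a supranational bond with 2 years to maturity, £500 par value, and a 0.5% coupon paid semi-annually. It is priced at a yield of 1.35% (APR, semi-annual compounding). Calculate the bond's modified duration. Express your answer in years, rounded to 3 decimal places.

Periodic yield y = 0.00675. First find Macaulay duration:
  t   CF        PV=CF/(1+0.00675)^t    t·PV
  1         1.25         1.2416         1.2416
  2         1.25         1.2333         2.4666
  3         1.25         1.2250         3.6751
  4       501.25       487.9416     1,951.7663
  Σ                    491.6415     1,959.1496
P = 491.6415; Macaulay duration = 1,959.1496 / 491.6415 = 3.98491 half-year periods = 1.99246 years.
Modified duration = D_Mac / (1 + y) = 1.99246 / 1.00675 = 1.97910 years.

1.979 years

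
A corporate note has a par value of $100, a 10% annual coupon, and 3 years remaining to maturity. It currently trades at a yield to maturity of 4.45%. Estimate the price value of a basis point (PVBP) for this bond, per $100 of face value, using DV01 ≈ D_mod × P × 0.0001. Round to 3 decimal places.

$0.030

Periodic yield y = 0.0445.
  t   CF        PV=CF/(1+0.0445)^t    t·PV
  1        10.00         9.5740         9.5740
  2        10.00         9.1661        18.3321
  3       110.00        96.5311       289.5934
  Σ                    115.2711       317.4995
P = 115.2711; D_Mac = 2.75437 yrs; D_mod = 2.63702 yrs.
DV01 ≈ 2.63702 × 115.2711 × 0.0001 = 0.030397.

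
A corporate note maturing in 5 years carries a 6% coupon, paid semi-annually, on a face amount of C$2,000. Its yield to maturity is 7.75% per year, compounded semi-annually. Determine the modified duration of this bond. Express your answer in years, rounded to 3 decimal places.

4.203 years

Periodic yield y = 0.03875. First find Macaulay duration:
  t   CF        PV=CF/(1+0.03875)^t    t·PV
  1        60.00        57.7617        57.7617
  2        60.00        55.6070       111.2139
  3        60.00        53.5326       160.5977
  4        60.00        51.5356       206.1423
  5        60.00        49.6131       248.0653
  6        60.00        47.7623       286.5737
  7        60.00        45.9805       321.8637
  8        60.00        44.2653       354.1220
  9        60.00        42.6140       383.5257
  10    2,060.00     1,408.5000    14,085.0000
  Σ                  1,857.1719    16,214.8661
P = 1,857.1719; Macaulay duration = 16,214.8661 / 1,857.1719 = 8.73095 half-year periods = 4.36547 years.
Modified duration = D_Mac / (1 + y) = 4.36547 / 1.03875 = 4.20262 years.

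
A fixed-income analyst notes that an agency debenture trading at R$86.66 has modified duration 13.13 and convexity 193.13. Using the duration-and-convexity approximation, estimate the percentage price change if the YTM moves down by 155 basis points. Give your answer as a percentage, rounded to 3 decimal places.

+22.671%

Duration effect: -D_mod·Δy = -13.13 × (-0.0155) = +0.203515
Convexity effect: ½·C·(Δy)² = 0.5 × 193.13 × (-0.0155)² = +0.02319974125
ΔP/P ≈ +0.203515 + 0.02319974125 = +0.22671474125
= +22.671474125%.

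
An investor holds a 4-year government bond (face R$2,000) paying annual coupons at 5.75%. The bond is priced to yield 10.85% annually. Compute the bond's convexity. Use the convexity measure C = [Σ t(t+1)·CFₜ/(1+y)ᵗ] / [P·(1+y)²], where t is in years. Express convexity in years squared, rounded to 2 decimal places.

14.41

With y = 0.1085:
  t   CF        PV=CF/(1+0.1085)^t    t·PV        t(t+1)·PV
  1       115.00       103.7438       103.7438         207.4876
  2       115.00        93.5894       187.1787         561.5361
  3       115.00        84.4288       253.2865       1,013.1459
  4     2,115.00     1,400.7724     5,603.0897      28,015.4484
  Σ                  1,682.5344     6,147.2987      29,797.6180
P = 1,682.5344.
Convexity = Σ t(t+1)·PV / [P·(1+y)²] = 29,797.6180 / (1,682.5344 × 1.228772) = 14.41273.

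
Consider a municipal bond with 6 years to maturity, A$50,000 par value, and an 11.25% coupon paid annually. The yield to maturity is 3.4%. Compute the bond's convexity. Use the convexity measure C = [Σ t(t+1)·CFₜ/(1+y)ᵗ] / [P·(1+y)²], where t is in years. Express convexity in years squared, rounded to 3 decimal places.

29.730

With y = 0.034:
  t   CF        PV=CF/(1+0.034)^t    t·PV        t(t+1)·PV
  1     5,625.00     5,440.0387     5,440.0387      10,880.0774
  2     5,625.00     5,261.1593    10,522.3185      31,566.9556
  3     5,625.00     5,088.1618    15,264.4853      61,057.9412
  4     5,625.00     4,920.8528    19,683.4111      98,417.0555
  5     5,625.00     4,759.0452    23,795.2262     142,771.3571
  6    55,625.00    45,514.1872   273,085.1232   1,911,595.8624
  Σ                 70,983.4449   347,790.6030   2,256,289.2493
P = 70,983.4449.
Convexity = Σ t(t+1)·PV / [P·(1+y)²] = 2,256,289.2493 / (70,983.4449 × 1.069156) = 29.73012.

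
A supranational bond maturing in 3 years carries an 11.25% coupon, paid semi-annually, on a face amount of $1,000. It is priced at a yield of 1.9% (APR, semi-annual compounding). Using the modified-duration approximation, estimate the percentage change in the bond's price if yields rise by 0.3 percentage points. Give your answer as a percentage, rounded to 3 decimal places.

Periodic yield y = 0.0095. Modified duration first:
  t   CF        PV=CF/(1+0.0095)^t    t·PV
  1        56.25        55.7207        55.7207
  2        56.25        55.1963       110.3926
  3        56.25        54.6769       164.0306
  4        56.25        54.1623       216.6493
  5        56.25        53.6526       268.2631
  6     1,056.25       997.9960     5,987.9757
  Σ                  1,271.4047     6,803.0319
P = 1,271.4047; D_Mac = 5.35080 half-year periods = 2.67540 yrs; D_mod = 2.67540/(1+0.0095) = 2.65022 yrs.
ΔP/P ≈ -D_mod · Δy = -2.65022 × (+0.003) = -0.007951 = -0.7951%.

-0.795%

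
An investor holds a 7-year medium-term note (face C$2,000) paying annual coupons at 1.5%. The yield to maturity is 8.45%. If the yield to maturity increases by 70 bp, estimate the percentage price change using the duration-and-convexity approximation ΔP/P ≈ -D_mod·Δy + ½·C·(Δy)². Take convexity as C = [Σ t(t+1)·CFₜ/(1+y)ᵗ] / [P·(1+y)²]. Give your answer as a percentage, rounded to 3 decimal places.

With y = 0.0845:
  t   CF        PV=CF/(1+0.0845)^t    t·PV        t(t+1)·PV
  1        30.00        27.6625        27.6625          55.3250
  2        30.00        25.5072        51.0143         153.0430
  3        30.00        23.5197        70.5592         282.2369
  4        30.00        21.6872        86.7487         433.7435
  5        30.00        19.9974        99.9870         599.9219
  6        30.00        18.4393       110.6357         774.4497
  7     2,030.00     1,150.5067     8,053.5467      64,428.3739
  Σ                  1,287.3200     8,500.1542      66,727.0940
P = 1,287.3200; D_Mac = 6.60298 yrs; D_mod = 6.08851 yrs; C = 44.07137.
Duration effect: -6.08851 × (+0.007) = -0.042620
Convexity effect: 0.5 × 44.07137 × (0.007)² = +0.0010797
ΔP/P ≈ -0.042620 + 0.0010797 = -0.041540 = -4.1540%.

-4.154%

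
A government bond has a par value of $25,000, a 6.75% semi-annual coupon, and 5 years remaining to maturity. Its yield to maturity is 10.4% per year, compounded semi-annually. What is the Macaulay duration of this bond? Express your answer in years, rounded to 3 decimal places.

4.263 years

Periodic yield y = 0.052. Discount each cash flow and weight by its period:
  t   CF        PV=CF/(1+0.052)^t    t·PV
  1       843.75       802.0437       802.0437
  2       843.75       762.3990     1,524.7980
  3       843.75       724.7139     2,174.1416
  4       843.75       688.8915     2,755.5660
  5       843.75       654.8398     3,274.1991
  6       843.75       622.4713     3,734.8279
  7       843.75       591.7028     4,141.9194
  8       843.75       562.4551     4,499.6409
  9       843.75       534.6531     4,811.8783
  10   25,843.75    15,566.7565   155,667.5653
  Σ                 21,510.9268   183,386.5803
Price P = Σ PV = 21,510.9268.
Macaulay duration = Σ(t·PV) / P = 183,386.5803 / 21,510.9268 = 8.52528 half-year periods.
In years: 8.52528 / 2 = 4.26264 years.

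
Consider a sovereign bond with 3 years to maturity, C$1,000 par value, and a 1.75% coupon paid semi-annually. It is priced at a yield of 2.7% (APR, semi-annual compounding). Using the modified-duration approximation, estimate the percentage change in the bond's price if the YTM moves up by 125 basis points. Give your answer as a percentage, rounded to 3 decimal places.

Periodic yield y = 0.0135. Modified duration first:
  t   CF        PV=CF/(1+0.0135)^t    t·PV
  1         8.75         8.6334         8.6334
  2         8.75         8.5184        17.0369
  3         8.75         8.4050        25.2149
  4         8.75         8.2930        33.1721
  5         8.75         8.1826        40.9128
  6     1,008.75       930.7671     5,584.6027
  Σ                    972.7996     5,709.5729
P = 972.7996; D_Mac = 5.86922 half-year periods = 2.93461 yrs; D_mod = 2.93461/(1+0.0135) = 2.89552 yrs.
ΔP/P ≈ -D_mod · Δy = -2.89552 × (+0.0125) = -0.036194 = -3.6194%.

-3.619%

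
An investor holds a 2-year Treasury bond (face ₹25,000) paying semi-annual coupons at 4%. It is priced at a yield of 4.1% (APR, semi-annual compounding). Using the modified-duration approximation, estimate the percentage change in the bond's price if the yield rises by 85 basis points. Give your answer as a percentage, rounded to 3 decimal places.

Periodic yield y = 0.0205. Modified duration first:
  t   CF        PV=CF/(1+0.0205)^t    t·PV
  1       500.00       489.9559       489.9559
  2       500.00       480.1136       960.2272
  3       500.00       470.4690     1,411.4069
  4    25,500.00    23,511.9226    94,047.6906
  Σ                 24,952.4611    96,909.2805
P = 24,952.4611; D_Mac = 3.88376 half-year periods = 1.94188 yrs; D_mod = 1.94188/(1+0.0205) = 1.90287 yrs.
ΔP/P ≈ -D_mod · Δy = -1.90287 × (+0.0085) = -0.016174 = -1.6174%.

-1.617%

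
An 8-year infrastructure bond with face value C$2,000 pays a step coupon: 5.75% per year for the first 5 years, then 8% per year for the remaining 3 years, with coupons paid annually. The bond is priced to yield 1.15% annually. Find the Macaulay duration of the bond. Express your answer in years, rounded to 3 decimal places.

Periodic yield y = 0.0115. Discount each cash flow and weight by its year:
  t   CF        PV=CF/(1+0.0115)^t    t·PV
  1       115.00       113.6925       113.6925
  2       115.00       112.3999       224.7999
  3       115.00       111.1220       333.3661
  4       115.00       109.8587       439.4346
  5       115.00       108.6096       543.0482
  6       160.00       149.3911       896.3465
  7       160.00       147.6926     1,033.8483
  8     2,160.00     1,971.1817    15,769.4534
  Σ                  2,823.9482    19,353.9896
Price P = Σ PV = 2,823.9482.
Macaulay duration = Σ(t·PV) / P = 19,353.9896 / 2,823.9482 = 6.85352 years.

6.854 years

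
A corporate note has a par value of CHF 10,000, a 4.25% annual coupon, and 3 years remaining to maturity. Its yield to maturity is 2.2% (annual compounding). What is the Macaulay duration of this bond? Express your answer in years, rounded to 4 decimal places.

2.8830 years

Periodic yield y = 0.022. Discount each cash flow and weight by its year:
  t   CF        PV=CF/(1+0.022)^t    t·PV
  1       425.00       415.8513       415.8513
  2       425.00       406.8995       813.7990
  3    10,425.00     9,766.1497    29,298.4490
  Σ                 10,588.9004    30,528.0993
Price P = Σ PV = 10,588.9004.
Macaulay duration = Σ(t·PV) / P = 30,528.0993 / 10,588.9004 = 2.88303 years.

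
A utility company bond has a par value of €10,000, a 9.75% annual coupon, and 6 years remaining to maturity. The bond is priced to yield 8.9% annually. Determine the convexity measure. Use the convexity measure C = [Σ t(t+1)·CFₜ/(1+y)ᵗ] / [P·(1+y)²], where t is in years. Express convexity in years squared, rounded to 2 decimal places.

26.40

With y = 0.089:
  t   CF        PV=CF/(1+0.089)^t    t·PV        t(t+1)·PV
  1       975.00       895.3168       895.3168       1,790.6336
  2       975.00       822.1458     1,644.2917       4,932.8750
  3       975.00       754.9548     2,264.8645       9,059.4581
  4       975.00       693.2551     2,773.0205      13,865.1027
  5       975.00       636.5979     3,182.9896      19,097.9377
  6    10,975.00     6,580.1721    39,481.0324     276,367.2269
  Σ                 10,382.4426    50,241.5156     325,113.2340
P = 10,382.4426.
Convexity = Σ t(t+1)·PV / [P·(1+y)²] = 325,113.2340 / (10,382.4426 × 1.185921) = 26.40459.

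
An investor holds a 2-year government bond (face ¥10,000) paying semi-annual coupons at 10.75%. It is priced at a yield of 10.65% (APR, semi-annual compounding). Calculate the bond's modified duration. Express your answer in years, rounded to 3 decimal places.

1.759 years

Periodic yield y = 0.05325. First find Macaulay duration:
  t   CF        PV=CF/(1+0.05325)^t    t·PV
  1       537.50       510.3252       510.3252
  2       537.50       484.5243       969.0485
  3       537.50       460.0278     1,380.0834
  4    10,537.50     8,562.7195    34,250.8779
  Σ                 10,017.5967    37,110.3350
P = 10,017.5967; Macaulay duration = 37,110.3350 / 10,017.5967 = 3.70451 half-year periods = 1.85226 years.
Modified duration = D_Mac / (1 + y) = 1.85226 / 1.05325 = 1.75861 years.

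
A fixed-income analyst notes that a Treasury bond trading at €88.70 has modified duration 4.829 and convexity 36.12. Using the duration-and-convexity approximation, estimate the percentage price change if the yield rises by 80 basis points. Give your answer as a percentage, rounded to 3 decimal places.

Duration effect: -D_mod·Δy = -4.829 × (+0.008) = -0.038632
Convexity effect: ½·C·(Δy)² = 0.5 × 36.12 × (0.008)² = +0.00115584
ΔP/P ≈ -0.038632 + 0.00115584 = -0.03747616
= -3.747616%.

-3.748%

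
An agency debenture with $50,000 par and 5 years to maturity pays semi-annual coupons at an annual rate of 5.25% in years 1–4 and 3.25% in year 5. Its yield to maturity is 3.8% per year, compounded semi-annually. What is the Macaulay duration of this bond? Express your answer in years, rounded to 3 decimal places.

Periodic yield y = 0.019. Discount each cash flow and weight by its period:
  t   CF        PV=CF/(1+0.019)^t    t·PV
  1     1,312.50     1,288.0275     1,288.0275
  2     1,312.50     1,264.0113     2,528.0225
  3     1,312.50     1,240.4428     3,721.3285
  4     1,312.50     1,217.3139     4,869.2555
  5     1,312.50     1,194.6162     5,973.0809
  6     1,312.50     1,172.3417     7,034.0501
  7     1,312.50     1,150.4825     8,053.3776
  8     1,312.50     1,129.0309     9,032.2474
  9       812.50       685.8920     6,173.0277
  10   50,812.50    42,094.8264   420,948.2641
  Σ                 52,436.9852   469,620.6819
Price P = Σ PV = 52,436.9852.
Macaulay duration = Σ(t·PV) / P = 469,620.6819 / 52,436.9852 = 8.95591 half-year periods.
In years: 8.95591 / 2 = 4.47795 years.

4.478 years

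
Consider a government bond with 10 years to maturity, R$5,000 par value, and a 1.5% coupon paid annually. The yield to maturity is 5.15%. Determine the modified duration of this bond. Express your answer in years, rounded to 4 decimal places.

Periodic yield y = 0.0515. First find Macaulay duration:
  t   CF        PV=CF/(1+0.0515)^t    t·PV
  1        75.00        71.3267        71.3267
  2        75.00        67.8333       135.6665
  3        75.00        64.5109       193.5328
  4        75.00        61.3514       245.4054
  5        75.00        58.3465       291.7325
  6        75.00        55.4888       332.9330
  7        75.00        52.7711       369.3979
  8        75.00        50.1865       401.4921
  9        75.00        47.7285       429.5565
  10    5,075.00     3,071.4488    30,714.4877
  Σ                  3,600.9925    33,185.5312
P = 3,600.9925; Macaulay duration = 33,185.5312 / 3,600.9925 = 9.21566 years.
Modified duration = D_Mac / (1 + y) = 9.21566 / 1.0515 = 8.76430 years.

8.7643 years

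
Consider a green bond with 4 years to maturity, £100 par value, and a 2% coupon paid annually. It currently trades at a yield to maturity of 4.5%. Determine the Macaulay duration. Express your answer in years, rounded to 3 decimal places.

Periodic yield y = 0.045. Discount each cash flow and weight by its year:
  t   CF        PV=CF/(1+0.045)^t    t·PV
  1         2.00         1.9139         1.9139
  2         2.00         1.8315         3.6629
  3         2.00         1.7526         5.2578
  4       102.00        85.5333       342.1330
  Σ                     91.0312       352.9676
Price P = Σ PV = 91.0312.
Macaulay duration = Σ(t·PV) / P = 352.9676 / 91.0312 = 3.87744 years.

3.877 years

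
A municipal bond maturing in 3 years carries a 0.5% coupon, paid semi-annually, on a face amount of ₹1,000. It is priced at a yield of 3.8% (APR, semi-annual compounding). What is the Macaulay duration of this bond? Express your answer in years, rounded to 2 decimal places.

2.98 years

Periodic yield y = 0.019. Discount each cash flow and weight by its period:
  t   CF        PV=CF/(1+0.019)^t    t·PV
  1         2.50         2.4534         2.4534
  2         2.50         2.4076         4.8153
  3         2.50         2.3627         7.0882
  4         2.50         2.3187         9.2748
  5         2.50         2.2755        11.3773
  6     1,002.50       895.4457     5,372.6745
  Σ                    907.2637     5,407.6835
Price P = Σ PV = 907.2637.
Macaulay duration = Σ(t·PV) / P = 5,407.6835 / 907.2637 = 5.96043 half-year periods.
In years: 5.96043 / 2 = 2.98022 years.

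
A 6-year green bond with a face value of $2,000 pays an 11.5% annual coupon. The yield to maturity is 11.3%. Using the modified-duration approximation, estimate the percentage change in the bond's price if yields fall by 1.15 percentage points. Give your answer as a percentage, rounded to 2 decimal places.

Periodic yield y = 0.113. Modified duration first:
  t   CF        PV=CF/(1+0.113)^t    t·PV
  1       230.00       206.6487       206.6487
  2       230.00       185.6682       371.3364
  3       230.00       166.8178       500.4533
  4       230.00       149.8812       599.5248
  5       230.00       134.6642       673.3208
  6     2,230.00     1,173.0969     7,038.5812
  Σ                  2,016.7769     9,389.8653
P = 2,016.7769; D_Mac = 4.65588 yrs; D_mod = 4.65588/(1+0.113) = 4.18318 yrs.
ΔP/P ≈ -D_mod · Δy = -4.18318 × (-0.0115) = +0.048107 = +4.8107%.

+4.81%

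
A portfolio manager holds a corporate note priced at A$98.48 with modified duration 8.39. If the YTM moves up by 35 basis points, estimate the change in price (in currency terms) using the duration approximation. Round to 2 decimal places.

-A$2.89

Duration approximation: ΔP/P ≈ -D_mod · Δy = -8.39 × (+0.0035) = -0.029365.
ΔP ≈ 98.48 × (-0.029365) = -2.8918652.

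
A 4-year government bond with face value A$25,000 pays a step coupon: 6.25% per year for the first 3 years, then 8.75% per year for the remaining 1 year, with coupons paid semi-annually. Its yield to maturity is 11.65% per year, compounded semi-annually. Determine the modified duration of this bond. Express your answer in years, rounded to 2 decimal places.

Periodic yield y = 0.05825. First find Macaulay duration:
  t   CF        PV=CF/(1+0.05825)^t    t·PV
  1       781.25       738.2471       738.2471
  2       781.25       697.6113     1,395.2225
  3       781.25       659.2121     1,977.6364
  4       781.25       622.9267     2,491.7067
  5       781.25       588.6385     2,943.1924
  6       781.25       556.2376     3,337.4258
  7     1,093.75       735.8684     5,151.0785
  8    26,093.75    16,589.3848   132,715.0781
  Σ                 21,188.1264   150,749.5874
P = 21,188.1264; Macaulay duration = 150,749.5874 / 21,188.1264 = 7.11481 half-year periods = 3.55741 years.
Modified duration = D_Mac / (1 + y) = 3.55741 / 1.05825 = 3.36159 years.

3.36 years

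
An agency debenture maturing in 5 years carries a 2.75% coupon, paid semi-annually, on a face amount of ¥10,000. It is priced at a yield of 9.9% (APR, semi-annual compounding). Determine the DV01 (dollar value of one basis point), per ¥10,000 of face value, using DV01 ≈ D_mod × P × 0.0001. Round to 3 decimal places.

¥3.198

Periodic yield y = 0.0495.
  t   CF        PV=CF/(1+0.0495)^t    t·PV
  1       137.50       131.0148       131.0148
  2       137.50       124.8354       249.6708
  3       137.50       118.9475       356.8425
  4       137.50       113.3373       453.3493
  5       137.50       107.9917       539.9586
  6       137.50       102.8983       617.3896
  7       137.50        98.0450       686.3152
  8       137.50        93.4207       747.3657
  9       137.50        89.0145       801.1304
  10   10,137.50     6,253.2593    62,532.5931
  Σ                  7,232.7645    67,115.6300
P = 7,232.7645; D_Mac = 9.27939 half-year periods = 4.63969 yrs; D_mod = 4.42086 yrs.
DV01 ≈ 4.42086 × 7,232.7645 × 0.0001 = 3.197505.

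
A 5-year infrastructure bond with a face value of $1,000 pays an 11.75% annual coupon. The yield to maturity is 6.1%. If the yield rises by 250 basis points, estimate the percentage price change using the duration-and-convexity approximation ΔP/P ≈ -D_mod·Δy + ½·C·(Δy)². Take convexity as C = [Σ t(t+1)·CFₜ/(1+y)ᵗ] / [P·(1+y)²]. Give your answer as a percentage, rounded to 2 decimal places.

-9.14%

With y = 0.061:
  t   CF        PV=CF/(1+0.061)^t    t·PV        t(t+1)·PV
  1       117.50       110.7446       110.7446         221.4892
  2       117.50       104.3776       208.7551         626.2653
  3       117.50        98.3766       295.1297       1,180.5189
  4       117.50        92.7206       370.8825       1,854.4124
  5     1,117.50       831.1332     4,155.6658      24,933.9949
  Σ                  1,237.3525     5,141.1777      28,816.6808
P = 1,237.3525; D_Mac = 4.15498 yrs; D_mod = 3.91610 yrs; C = 20.68806.
Duration effect: -3.91610 × (+0.025) = -0.097903
Convexity effect: 0.5 × 20.68806 × (0.025)² = +0.0064650
ΔP/P ≈ -0.097903 + 0.0064650 = -0.091437 = -9.1437%.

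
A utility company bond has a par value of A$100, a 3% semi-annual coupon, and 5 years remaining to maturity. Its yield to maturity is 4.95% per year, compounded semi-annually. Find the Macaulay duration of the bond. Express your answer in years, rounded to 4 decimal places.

4.6621 years

Periodic yield y = 0.02475. Discount each cash flow and weight by its period:
  t   CF        PV=CF/(1+0.02475)^t    t·PV
  1         1.50         1.4638         1.4638
  2         1.50         1.4284         2.8568
  3         1.50         1.3939         4.1818
  4         1.50         1.3603         5.4410
  5         1.50         1.3274         6.6370
  6         1.50         1.2953         7.7720
  7         1.50         1.2641         8.8484
  8         1.50         1.2335         9.8682
  9         1.50         1.2037        10.8336
  10      101.50        79.4853       794.8529
  Σ                     91.4557       852.7555
Price P = Σ PV = 91.4557.
Macaulay duration = Σ(t·PV) / P = 852.7555 / 91.4557 = 9.32425 half-year periods.
In years: 9.32425 / 2 = 4.66212 years.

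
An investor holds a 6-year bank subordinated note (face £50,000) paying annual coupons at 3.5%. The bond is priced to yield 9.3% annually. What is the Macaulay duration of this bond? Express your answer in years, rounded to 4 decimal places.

Periodic yield y = 0.093. Discount each cash flow and weight by its year:
  t   CF        PV=CF/(1+0.093)^t    t·PV
  1     1,750.00     1,601.0979     1,601.0979
  2     1,750.00     1,464.8654     2,929.7308
  3     1,750.00     1,340.2245     4,020.6736
  4     1,750.00     1,226.1890     4,904.7558
  5     1,750.00     1,121.8563     5,609.2816
  6    51,750.00    30,352.1446   182,112.8675
  Σ                 37,106.3777   201,178.4073
Price P = Σ PV = 37,106.3777.
Macaulay duration = Σ(t·PV) / P = 201,178.4073 / 37,106.3777 = 5.42167 years.

5.4217 years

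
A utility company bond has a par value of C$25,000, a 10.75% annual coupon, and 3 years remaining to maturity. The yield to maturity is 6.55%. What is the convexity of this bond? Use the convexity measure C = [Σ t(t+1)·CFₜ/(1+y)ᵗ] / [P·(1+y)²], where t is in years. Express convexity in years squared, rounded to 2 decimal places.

With y = 0.0655:
  t   CF        PV=CF/(1+0.0655)^t    t·PV        t(t+1)·PV
  1     2,687.50     2,522.2900     2,522.2900       5,044.5800
  2     2,687.50     2,367.2360     4,734.4721      14,203.4163
  3    27,687.50    22,888.8188    68,666.4565     274,665.8258
  Σ                 27,778.3449    75,923.2185     293,913.8221
P = 27,778.3449.
Convexity = Σ t(t+1)·PV / [P·(1+y)²] = 293,913.8221 / (27,778.3449 × 1.135290) = 9.31980.

9.32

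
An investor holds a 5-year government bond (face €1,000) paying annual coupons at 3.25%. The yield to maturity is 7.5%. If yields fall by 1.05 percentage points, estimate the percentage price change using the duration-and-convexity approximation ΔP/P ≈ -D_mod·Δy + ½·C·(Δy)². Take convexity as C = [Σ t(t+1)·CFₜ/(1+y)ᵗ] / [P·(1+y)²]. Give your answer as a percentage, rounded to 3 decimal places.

With y = 0.075:
  t   CF        PV=CF/(1+0.075)^t    t·PV        t(t+1)·PV
  1        32.50        30.2326        30.2326          60.4651
  2        32.50        28.1233        56.2466         168.7399
  3        32.50        26.1612        78.4837         313.9346
  4        32.50        24.3360        97.3441         486.7203
  5     1,032.50       719.1968     3,595.9839      21,575.9036
  Σ                    828.0499     3,858.2908      22,605.7636
P = 828.0499; D_Mac = 4.65949 yrs; D_mod = 4.33441 yrs; C = 23.62358.
Duration effect: -4.33441 × (-0.0105) = +0.045511
Convexity effect: 0.5 × 23.62358 × (-0.0105)² = +0.0013022
ΔP/P ≈ +0.045511 + 0.0013022 = +0.046814 = +4.6814%.

+4.681%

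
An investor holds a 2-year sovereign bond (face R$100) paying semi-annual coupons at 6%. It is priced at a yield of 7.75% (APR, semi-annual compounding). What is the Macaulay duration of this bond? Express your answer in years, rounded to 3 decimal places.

1.913 years

Periodic yield y = 0.03875. Discount each cash flow and weight by its period:
  t   CF        PV=CF/(1+0.03875)^t    t·PV
  1         3.00         2.8881         2.8881
  2         3.00         2.7803         5.5607
  3         3.00         2.6766         8.0299
  4       103.00        88.4694       353.8776
  Σ                     96.8145       370.3563
Price P = Σ PV = 96.8145.
Macaulay duration = Σ(t·PV) / P = 370.3563 / 96.8145 = 3.82542 half-year periods.
In years: 3.82542 / 2 = 1.91271 years.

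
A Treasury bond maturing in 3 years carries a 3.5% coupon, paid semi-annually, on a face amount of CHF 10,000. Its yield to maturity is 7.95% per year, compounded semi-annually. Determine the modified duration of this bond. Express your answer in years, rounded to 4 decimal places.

Periodic yield y = 0.03975. First find Macaulay duration:
  t   CF        PV=CF/(1+0.03975)^t    t·PV
  1       175.00       168.3097       168.3097
  2       175.00       161.8752       323.7503
  3       175.00       155.6866       467.0598
  4       175.00       149.7347       598.9386
  5       175.00       144.0102       720.0512
  6    10,175.00     8,053.0583    48,318.3499
  Σ                  8,832.6747    50,596.4596
P = 8,832.6747; Macaulay duration = 50,596.4596 / 8,832.6747 = 5.72833 half-year periods = 2.86416 years.
Modified duration = D_Mac / (1 + y) = 2.86416 / 1.03975 = 2.75467 years.

2.7547 years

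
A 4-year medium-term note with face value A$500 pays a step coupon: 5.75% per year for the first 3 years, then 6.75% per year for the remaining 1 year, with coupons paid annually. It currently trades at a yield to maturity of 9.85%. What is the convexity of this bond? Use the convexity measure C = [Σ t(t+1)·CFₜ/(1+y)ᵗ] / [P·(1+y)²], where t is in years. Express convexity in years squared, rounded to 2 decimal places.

With y = 0.0985:
  t   CF        PV=CF/(1+0.0985)^t    t·PV        t(t+1)·PV
  1        28.75        26.1721        26.1721          52.3441
  2        28.75        23.8253        47.6505         142.9516
  3        28.75        21.6889        65.0667         260.2669
  4       533.75       366.5537     1,466.2149       7,331.0746
  Σ                    438.2400     1,605.1042       7,786.6372
P = 438.2400.
Convexity = Σ t(t+1)·PV / [P·(1+y)²] = 7,786.6372 / (438.2400 × 1.206702) = 14.72441.

14.72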